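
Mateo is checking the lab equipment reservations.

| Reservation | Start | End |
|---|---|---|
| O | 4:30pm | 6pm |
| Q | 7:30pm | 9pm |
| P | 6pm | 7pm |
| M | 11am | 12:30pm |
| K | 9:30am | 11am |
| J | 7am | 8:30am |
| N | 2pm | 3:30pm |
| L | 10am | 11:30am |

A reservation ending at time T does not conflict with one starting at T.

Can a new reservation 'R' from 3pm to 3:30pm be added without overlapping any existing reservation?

J: ends 8:30am at or before R starts 3pm → clear.
K: ends 11am at or before R starts 3pm → clear.
L: ends 11:30am at or before R starts 3pm → clear.
M: ends 12:30pm at or before R starts 3pm → clear.
N: starts 2pm before R ends 3:30pm, and ends 3:30pm after R starts 3pm → overlap.
O: starts 4:30pm at or after R ends 3:30pm → clear.
P: starts 6pm at or after R ends 3:30pm → clear.
Q: starts 7:30pm at or after R ends 3:30pm → clear.
R overlaps N.

No — it overlaps N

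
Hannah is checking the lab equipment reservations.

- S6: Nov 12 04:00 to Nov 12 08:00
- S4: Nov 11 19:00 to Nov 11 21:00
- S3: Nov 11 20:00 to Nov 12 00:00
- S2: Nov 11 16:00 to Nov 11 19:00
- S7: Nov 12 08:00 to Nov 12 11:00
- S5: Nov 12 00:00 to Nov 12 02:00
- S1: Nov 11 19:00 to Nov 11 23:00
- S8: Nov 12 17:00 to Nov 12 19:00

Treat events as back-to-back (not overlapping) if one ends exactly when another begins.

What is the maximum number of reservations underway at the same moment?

Sort all start/end points and keep a running count:
Nov 11 16:00 start S2 → 1
Nov 11 19:00 end S2 → 0
Nov 11 19:00 start S1 → 1
Nov 11 19:00 start S4 → 2
Nov 11 20:00 start S3 → 3
Nov 11 21:00 end S4 → 2
Nov 11 23:00 end S1 → 1
Nov 12 00:00 end S3 → 0
Nov 12 00:00 start S5 → 1
Nov 12 02:00 end S5 → 0
Nov 12 04:00 start S6 → 1
Nov 12 08:00 end S6 → 0
Nov 12 08:00 start S7 → 1
Nov 12 11:00 end S7 → 0
Nov 12 17:00 start S8 → 1
Nov 12 19:00 end S8 → 0
Peak is 3, at Nov 11 20:00 (S1, S3, S4).

3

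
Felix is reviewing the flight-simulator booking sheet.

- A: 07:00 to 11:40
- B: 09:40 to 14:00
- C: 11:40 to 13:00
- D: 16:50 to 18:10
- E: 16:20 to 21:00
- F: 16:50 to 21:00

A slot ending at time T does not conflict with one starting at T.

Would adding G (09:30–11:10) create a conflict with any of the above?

Yes — it overlaps A, B

A: starts 07:00 before G ends 11:10, and ends 11:40 after G starts 09:30 → overlap.
B: starts 09:40 before G ends 11:10, and ends 14:00 after G starts 09:30 → overlap.
C: starts 11:40 at or after G ends 11:10 → clear.
E: starts 16:20 at or after G ends 11:10 → clear.
D: starts 16:50 at or after G ends 11:10 → clear.
F: starts 16:50 at or after G ends 11:10 → clear.
G overlaps A, B.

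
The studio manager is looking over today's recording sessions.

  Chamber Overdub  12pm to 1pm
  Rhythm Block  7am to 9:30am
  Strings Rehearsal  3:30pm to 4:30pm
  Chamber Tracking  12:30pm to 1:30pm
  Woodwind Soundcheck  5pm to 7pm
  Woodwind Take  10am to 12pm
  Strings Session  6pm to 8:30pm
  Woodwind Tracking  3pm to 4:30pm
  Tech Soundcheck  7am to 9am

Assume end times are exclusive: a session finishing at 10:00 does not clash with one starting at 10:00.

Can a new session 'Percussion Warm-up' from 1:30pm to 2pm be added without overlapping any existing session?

Yes — the slot is free

Rhythm Block: ends 9:30am at or before Percussion Warm-up starts 1:30pm → clear.
Tech Soundcheck: ends 9am at or before Percussion Warm-up starts 1:30pm → clear.
Woodwind Take: ends 12pm at or before Percussion Warm-up starts 1:30pm → clear.
Chamber Overdub: ends 1pm at or before Percussion Warm-up starts 1:30pm → clear.
Chamber Tracking: ends 1:30pm at or before Percussion Warm-up starts 1:30pm → clear.
Woodwind Tracking: starts 3pm at or after Percussion Warm-up ends 2pm → clear.
Strings Rehearsal: starts 3:30pm at or after Percussion Warm-up ends 2pm → clear.
Woodwind Soundcheck: starts 5pm at or after Percussion Warm-up ends 2pm → clear.
Strings Session: starts 6pm at or after Percussion Warm-up ends 2pm → clear.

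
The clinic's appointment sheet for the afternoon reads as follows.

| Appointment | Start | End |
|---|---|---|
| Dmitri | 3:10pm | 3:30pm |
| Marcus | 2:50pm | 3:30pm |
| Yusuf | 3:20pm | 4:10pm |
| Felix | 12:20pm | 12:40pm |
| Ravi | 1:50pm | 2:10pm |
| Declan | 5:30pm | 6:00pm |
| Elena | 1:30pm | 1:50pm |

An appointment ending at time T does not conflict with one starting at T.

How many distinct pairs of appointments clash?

3

Sorted by start: Felix, Elena, Ravi, Marcus, Dmitri, Yusuf, Declan.
Elena starts after Felix ends, so nothing later overlaps Felix either.
Ravi starts exactly when Elena ends (back-to-back, no overlap), so nothing later overlaps Elena either.
Marcus starts after Ravi ends, so nothing later overlaps Ravi either.
Dmitri starts before Marcus ends → Marcus and Dmitri overlap.
Yusuf starts before Marcus ends → Marcus and Yusuf overlap.
Declan starts after Marcus ends.
Yusuf starts before Dmitri ends → Dmitri and Yusuf overlap.
Declan starts after Dmitri ends.
Declan starts after Yusuf ends.
Overlapping pairs: Dmitri & Marcus, Dmitri & Yusuf, Marcus & Yusuf — 3 in total.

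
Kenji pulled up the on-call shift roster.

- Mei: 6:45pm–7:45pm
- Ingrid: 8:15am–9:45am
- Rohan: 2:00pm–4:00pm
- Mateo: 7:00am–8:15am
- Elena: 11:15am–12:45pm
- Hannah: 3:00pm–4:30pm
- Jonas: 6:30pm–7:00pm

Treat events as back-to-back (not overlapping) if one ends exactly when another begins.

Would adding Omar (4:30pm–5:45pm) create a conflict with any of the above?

No — it doesn't clash with anything

Mateo: ends 8:15am at or before Omar starts 4:30pm → clear.
Ingrid: ends 9:45am at or before Omar starts 4:30pm → clear.
Elena: ends 12:45pm at or before Omar starts 4:30pm → clear.
Rohan: ends 4:00pm at or before Omar starts 4:30pm → clear.
Hannah: ends 4:30pm at or before Omar starts 4:30pm → clear.
Jonas: starts 6:30pm at or after Omar ends 5:45pm → clear.
Mei: starts 6:45pm at or after Omar ends 5:45pm → clear.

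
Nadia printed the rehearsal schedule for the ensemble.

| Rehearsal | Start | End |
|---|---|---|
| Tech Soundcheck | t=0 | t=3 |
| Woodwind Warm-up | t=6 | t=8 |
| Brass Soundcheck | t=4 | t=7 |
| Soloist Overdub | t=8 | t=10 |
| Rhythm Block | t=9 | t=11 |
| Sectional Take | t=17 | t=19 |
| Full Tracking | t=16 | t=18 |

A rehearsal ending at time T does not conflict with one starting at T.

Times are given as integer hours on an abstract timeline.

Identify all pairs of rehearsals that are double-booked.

Brass Soundcheck & Woodwind Warm-up, Full Tracking & Sectional Take, Rhythm Block & Soloist Overdub

Sorted by start: Tech Soundcheck, Brass Soundcheck, Woodwind Warm-up, Soloist Overdub, Rhythm Block, Full Tracking, Sectional Take.
Brass Soundcheck starts after Tech Soundcheck ends — done with Tech Soundcheck.
Woodwind Warm-up starts before Brass Soundcheck ends → Brass Soundcheck and Woodwind Warm-up overlap.
Soloist Overdub starts after Brass Soundcheck ends — done with Brass Soundcheck.
Soloist Overdub starts exactly when Woodwind Warm-up ends (back-to-back, no overlap) — done with Woodwind Warm-up.
Rhythm Block starts before Soloist Overdub ends → Soloist Overdub and Rhythm Block overlap.
Full Tracking starts after Soloist Overdub ends — done with Soloist Overdub.
Full Tracking starts after Rhythm Block ends — done with Rhythm Block.
Sectional Take starts before Full Tracking ends → Full Tracking and Sectional Take overlap.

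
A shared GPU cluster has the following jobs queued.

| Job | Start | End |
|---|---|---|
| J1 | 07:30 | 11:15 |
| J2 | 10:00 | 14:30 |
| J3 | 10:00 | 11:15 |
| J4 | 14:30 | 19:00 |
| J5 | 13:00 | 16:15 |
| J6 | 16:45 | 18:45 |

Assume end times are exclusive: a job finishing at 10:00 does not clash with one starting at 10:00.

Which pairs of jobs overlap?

J1 & J2, J1 & J3, J2 & J3, J2 & J5, J4 & J5, J4 & J6

Sorted by start: J1, J2, J3, J5, J4, J6.
J2 starts before J1 ends → J1 and J2 overlap.
J3 starts before J1 ends → J1 and J3 overlap.
J5 starts after J1 ends, so nothing later overlaps J1 either.
J3 starts before J2 ends → J2 and J3 overlap.
J5 starts before J2 ends → J2 and J5 overlap.
J4 starts exactly when J2 ends (back-to-back, no overlap), so nothing later overlaps J2 either.
J5 starts after J3 ends, so nothing later overlaps J3 either.
J4 starts before J5 ends → J5 and J4 overlap.
J6 starts after J5 ends.
J6 starts before J4 ends → J4 and J6 overlap.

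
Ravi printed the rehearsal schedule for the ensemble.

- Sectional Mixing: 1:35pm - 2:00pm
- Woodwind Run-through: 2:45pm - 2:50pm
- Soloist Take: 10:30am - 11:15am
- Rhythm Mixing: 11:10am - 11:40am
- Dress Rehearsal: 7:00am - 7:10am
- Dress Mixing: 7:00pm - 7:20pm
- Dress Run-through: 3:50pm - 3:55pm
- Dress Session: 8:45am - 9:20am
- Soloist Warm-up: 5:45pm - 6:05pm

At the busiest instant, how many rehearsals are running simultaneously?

Sort all start/end points and keep a running count:
7:00am start Dress Rehearsal → 1
7:10am end Dress Rehearsal → 0
8:45am start Dress Session → 1
9:20am end Dress Session → 0
10:30am start Soloist Take → 1
11:10am start Rhythm Mixing → 2
11:15am end Soloist Take → 1
11:40am end Rhythm Mixing → 0
1:35pm start Sectional Mixing → 1
2:00pm end Sectional Mixing → 0
2:45pm start Woodwind Run-through → 1
2:50pm end Woodwind Run-through → 0
3:50pm start Dress Run-through → 1
3:55pm end Dress Run-through → 0
5:45pm start Soloist Warm-up → 1
6:05pm end Soloist Warm-up → 0
7:00pm start Dress Mixing → 1
7:20pm end Dress Mixing → 0
Peak is 2, at 11:10am (Rhythm Mixing, Soloist Take).

2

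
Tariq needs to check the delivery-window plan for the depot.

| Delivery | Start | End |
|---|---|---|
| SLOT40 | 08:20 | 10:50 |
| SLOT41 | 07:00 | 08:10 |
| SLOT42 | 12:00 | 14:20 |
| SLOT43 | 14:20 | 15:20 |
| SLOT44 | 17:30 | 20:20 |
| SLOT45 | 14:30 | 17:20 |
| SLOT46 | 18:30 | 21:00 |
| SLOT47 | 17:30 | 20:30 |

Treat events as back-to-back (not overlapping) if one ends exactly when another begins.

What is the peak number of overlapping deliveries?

3

Sweep the timeline, counting +1 at each start and −1 at each end (ends before starts at a tie):
07:00 start SLOT41 → 1
08:10 end SLOT41 → 0
08:20 start SLOT40 → 1
10:50 end SLOT40 → 0
12:00 start SLOT42 → 1
14:20 end SLOT42 → 0
14:20 start SLOT43 → 1
14:30 start SLOT45 → 2
15:20 end SLOT43 → 1
17:20 end SLOT45 → 0
17:30 start SLOT44 → 1
17:30 start SLOT47 → 2
18:30 start SLOT46 → 3
20:20 end SLOT44 → 2
20:30 end SLOT47 → 1
21:00 end SLOT46 → 0
Peak is 3, at 18:30 (SLOT44, SLOT46, SLOT47).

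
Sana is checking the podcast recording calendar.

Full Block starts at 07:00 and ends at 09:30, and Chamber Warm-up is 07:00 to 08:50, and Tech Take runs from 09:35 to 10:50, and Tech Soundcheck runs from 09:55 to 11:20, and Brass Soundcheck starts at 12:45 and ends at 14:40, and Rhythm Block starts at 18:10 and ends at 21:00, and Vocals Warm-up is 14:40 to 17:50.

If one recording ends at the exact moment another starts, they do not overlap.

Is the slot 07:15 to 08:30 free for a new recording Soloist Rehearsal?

Full Block: starts 07:00 before Soloist Rehearsal ends 08:30, and ends 09:30 after Soloist Rehearsal starts 07:15 → overlap.
Chamber Warm-up: starts 07:00 before Soloist Rehearsal ends 08:30, and ends 08:50 after Soloist Rehearsal starts 07:15 → overlap.
Tech Take: starts 09:35 at or after Soloist Rehearsal ends 08:30 → clear.
Tech Soundcheck: starts 09:55 at or after Soloist Rehearsal ends 08:30 → clear.
Brass Soundcheck: starts 12:45 at or after Soloist Rehearsal ends 08:30 → clear.
Vocals Warm-up: starts 14:40 at or after Soloist Rehearsal ends 08:30 → clear.
Rhythm Block: starts 18:10 at or after Soloist Rehearsal ends 08:30 → clear.
Soloist Rehearsal overlaps Full Block, Chamber Warm-up.

No — it overlaps Chamber Warm-up, Full Block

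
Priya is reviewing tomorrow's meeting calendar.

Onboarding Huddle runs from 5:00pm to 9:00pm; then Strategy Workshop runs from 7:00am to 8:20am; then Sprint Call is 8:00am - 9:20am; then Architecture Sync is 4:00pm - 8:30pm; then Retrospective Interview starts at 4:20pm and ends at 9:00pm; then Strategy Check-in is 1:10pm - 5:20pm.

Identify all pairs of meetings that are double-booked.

Architecture Sync & Onboarding Huddle, Architecture Sync & Retrospective Interview, Architecture Sync & Strategy Check-in, Onboarding Huddle & Retrospective Interview, Onboarding Huddle & Strategy Check-in, Retrospective Interview & Strategy Check-in, Sprint Call & Strategy Workshop

Sorted by start: Strategy Workshop, Sprint Call, Strategy Check-in, Architecture Sync, Retrospective Interview, Onboarding Huddle.
Sprint Call starts before Strategy Workshop ends → Strategy Workshop and Sprint Call overlap.
Strategy Check-in starts after Strategy Workshop ends, so nothing later overlaps Strategy Workshop either.
Strategy Check-in starts after Sprint Call ends, so nothing later overlaps Sprint Call either.
Architecture Sync starts before Strategy Check-in ends → Strategy Check-in and Architecture Sync overlap.
Retrospective Interview starts before Strategy Check-in ends → Strategy Check-in and Retrospective Interview overlap.
Onboarding Huddle starts before Strategy Check-in ends → Strategy Check-in and Onboarding Huddle overlap.
Retrospective Interview starts before Architecture Sync ends → Architecture Sync and Retrospective Interview overlap.
Onboarding Huddle starts before Architecture Sync ends → Architecture Sync and Onboarding Huddle overlap.
Onboarding Huddle starts before Retrospective Interview ends → Retrospective Interview and Onboarding Huddle overlap.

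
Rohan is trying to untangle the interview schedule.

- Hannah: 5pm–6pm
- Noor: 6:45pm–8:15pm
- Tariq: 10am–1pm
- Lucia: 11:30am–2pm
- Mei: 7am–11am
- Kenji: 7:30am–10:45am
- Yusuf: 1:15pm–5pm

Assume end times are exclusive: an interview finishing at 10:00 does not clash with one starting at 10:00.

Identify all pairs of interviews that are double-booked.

Two intervals overlap when each starts before the other ends.
Sorted by start: Mei, Kenji, Tariq, Lucia, Yusuf, Hannah, Noor.
Kenji starts before Mei ends → Mei and Kenji overlap.
Tariq starts before Mei ends → Mei and Tariq overlap.
Lucia starts after Mei ends, so nothing later overlaps Mei either.
Tariq starts before Kenji ends → Kenji and Tariq overlap.
Lucia starts after Kenji ends, so nothing later overlaps Kenji either.
Lucia starts before Tariq ends → Tariq and Lucia overlap.
Yusuf starts after Tariq ends, so nothing later overlaps Tariq either.
Yusuf starts before Lucia ends → Lucia and Yusuf overlap.
Hannah starts after Lucia ends, so nothing later overlaps Lucia either.
Hannah starts exactly when Yusuf ends (back-to-back, no overlap), so nothing later overlaps Yusuf either.
Noor starts after Hannah ends.

Kenji & Mei, Kenji & Tariq, Lucia & Tariq, Lucia & Yusuf, Mei & Tariq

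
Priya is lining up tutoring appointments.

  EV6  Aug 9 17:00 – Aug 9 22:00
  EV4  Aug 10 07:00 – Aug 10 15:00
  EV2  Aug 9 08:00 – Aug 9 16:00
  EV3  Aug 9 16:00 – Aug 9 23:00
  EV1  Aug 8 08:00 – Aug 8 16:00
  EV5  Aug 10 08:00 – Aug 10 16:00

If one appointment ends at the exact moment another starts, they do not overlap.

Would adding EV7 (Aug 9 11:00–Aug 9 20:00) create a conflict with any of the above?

EV1: ends Aug 8 16:00 at or before EV7 starts Aug 9 11:00 → clear.
EV2: starts Aug 9 08:00 before EV7 ends Aug 9 20:00, and ends Aug 9 16:00 after EV7 starts Aug 9 11:00 → overlap.
EV3: starts Aug 9 16:00 before EV7 ends Aug 9 20:00, and ends Aug 9 23:00 after EV7 starts Aug 9 11:00 → overlap.
EV6: starts Aug 9 17:00 before EV7 ends Aug 9 20:00, and ends Aug 9 22:00 after EV7 starts Aug 9 11:00 → overlap.
EV4: starts Aug 10 07:00 at or after EV7 ends Aug 9 20:00 → clear.
EV5: starts Aug 10 08:00 at or after EV7 ends Aug 9 20:00 → clear.
EV7 overlaps EV2, EV3, EV6.

Yes — it overlaps EV2, EV3, EV6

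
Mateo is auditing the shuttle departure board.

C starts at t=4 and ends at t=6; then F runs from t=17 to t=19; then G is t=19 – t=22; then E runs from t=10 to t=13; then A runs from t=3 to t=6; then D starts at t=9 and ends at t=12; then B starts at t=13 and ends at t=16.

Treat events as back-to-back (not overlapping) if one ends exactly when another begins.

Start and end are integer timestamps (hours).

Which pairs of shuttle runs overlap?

A & C, D & E

Sorted by start: A, C, D, E, B, F, G.
C starts before A ends → A and C overlap.
D starts after A ends; A is clear from here.
D starts after C ends; C is clear from here.
E starts before D ends → D and E overlap.
B starts after D ends; D is clear from here.
B starts exactly when E ends (back-to-back, no overlap); E is clear from here.
F starts after B ends; B is clear from here.
G starts exactly when F ends (back-to-back, no overlap).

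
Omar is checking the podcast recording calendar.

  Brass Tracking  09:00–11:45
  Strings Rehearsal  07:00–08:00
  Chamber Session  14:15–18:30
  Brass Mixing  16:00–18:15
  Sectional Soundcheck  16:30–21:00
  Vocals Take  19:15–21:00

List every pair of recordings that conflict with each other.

Sorted by start: Strings Rehearsal, Brass Tracking, Chamber Session, Brass Mixing, Sectional Soundcheck, Vocals Take.
Brass Tracking starts after Strings Rehearsal ends — done with Strings Rehearsal.
Chamber Session starts after Brass Tracking ends — done with Brass Tracking.
Brass Mixing starts before Chamber Session ends → Chamber Session and Brass Mixing overlap.
Sectional Soundcheck starts before Chamber Session ends → Chamber Session and Sectional Soundcheck overlap.
Vocals Take starts after Chamber Session ends.
Sectional Soundcheck starts before Brass Mixing ends → Brass Mixing and Sectional Soundcheck overlap.
Vocals Take starts after Brass Mixing ends.
Vocals Take starts before Sectional Soundcheck ends → Sectional Soundcheck and Vocals Take overlap.

Brass Mixing & Chamber Session, Brass Mixing & Sectional Soundcheck, Chamber Session & Sectional Soundcheck, Sectional Soundcheck & Vocals Take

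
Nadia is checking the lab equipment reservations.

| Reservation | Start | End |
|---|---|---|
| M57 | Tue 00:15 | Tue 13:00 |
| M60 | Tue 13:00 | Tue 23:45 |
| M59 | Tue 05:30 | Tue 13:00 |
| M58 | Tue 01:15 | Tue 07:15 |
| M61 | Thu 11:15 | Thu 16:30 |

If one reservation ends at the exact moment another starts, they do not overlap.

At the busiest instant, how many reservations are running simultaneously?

Walk through starts and ends in time order (an end at T is processed before a start at T):
Tue 00:15 start M57 → 1
Tue 01:15 start M58 → 2
Tue 05:30 start M59 → 3
Tue 07:15 end M58 → 2
Tue 13:00 end M57 → 1
Tue 13:00 end M59 → 0
Tue 13:00 start M60 → 1
Tue 23:45 end M60 → 0
Thu 11:15 start M61 → 1
Thu 16:30 end M61 → 0
Peak is 3, at Tue 05:30 (M57, M58, M59).

3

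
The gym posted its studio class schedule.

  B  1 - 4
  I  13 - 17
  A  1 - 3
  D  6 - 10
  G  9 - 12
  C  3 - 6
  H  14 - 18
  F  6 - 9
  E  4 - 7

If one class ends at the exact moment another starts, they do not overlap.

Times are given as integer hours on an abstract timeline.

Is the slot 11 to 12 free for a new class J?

A: ends 3 at or before J starts 11 → clear.
B: ends 4 at or before J starts 11 → clear.
C: ends 6 at or before J starts 11 → clear.
E: ends 7 at or before J starts 11 → clear.
D: ends 10 at or before J starts 11 → clear.
F: ends 9 at or before J starts 11 → clear.
G: starts 9 before J ends 12, and ends 12 after J starts 11 → overlap.
I: starts 13 at or after J ends 12 → clear.
H: starts 14 at or after J ends 12 → clear.
J overlaps G.

No — it overlaps G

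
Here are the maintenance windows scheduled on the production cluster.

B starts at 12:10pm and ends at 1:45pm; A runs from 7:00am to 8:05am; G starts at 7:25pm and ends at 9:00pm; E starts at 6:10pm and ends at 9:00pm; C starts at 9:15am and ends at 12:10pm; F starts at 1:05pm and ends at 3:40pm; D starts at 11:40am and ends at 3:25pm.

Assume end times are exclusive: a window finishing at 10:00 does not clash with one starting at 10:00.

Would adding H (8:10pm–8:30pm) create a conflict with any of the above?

Yes — it overlaps E, G

A: ends 8:05am at or before H starts 8:10pm → clear.
C: ends 12:10pm at or before H starts 8:10pm → clear.
D: ends 3:25pm at or before H starts 8:10pm → clear.
B: ends 1:45pm at or before H starts 8:10pm → clear.
F: ends 3:40pm at or before H starts 8:10pm → clear.
E: starts 6:10pm before H ends 8:30pm, and ends 9:00pm after H starts 8:10pm → overlap.
G: starts 7:25pm before H ends 8:30pm, and ends 9:00pm after H starts 8:10pm → overlap.
H overlaps E, G.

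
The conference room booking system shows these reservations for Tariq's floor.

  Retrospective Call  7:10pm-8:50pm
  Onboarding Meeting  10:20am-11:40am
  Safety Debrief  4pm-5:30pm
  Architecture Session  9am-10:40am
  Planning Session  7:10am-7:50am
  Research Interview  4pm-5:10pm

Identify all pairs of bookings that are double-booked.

Architecture Session & Onboarding Meeting, Research Interview & Safety Debrief

Sorted by start: Planning Session, Architecture Session, Onboarding Meeting, Research Interview, Safety Debrief, Retrospective Call.
Architecture Session starts after Planning Session ends; Planning Session is clear from here.
Onboarding Meeting starts before Architecture Session ends → Architecture Session and Onboarding Meeting overlap.
Research Interview starts after Architecture Session ends; Architecture Session is clear from here.
Research Interview starts after Onboarding Meeting ends; Onboarding Meeting is clear from here.
Safety Debrief starts before Research Interview ends → Research Interview and Safety Debrief overlap.
Retrospective Call starts after Research Interview ends.
Retrospective Call starts after Safety Debrief ends.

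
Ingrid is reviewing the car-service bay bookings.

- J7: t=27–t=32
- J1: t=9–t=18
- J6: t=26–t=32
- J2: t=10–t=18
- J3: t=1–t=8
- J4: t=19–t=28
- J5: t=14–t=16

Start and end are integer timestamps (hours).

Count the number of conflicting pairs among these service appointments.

Sorted by start: J3, J1, J2, J5, J4, J6, J7.
J1 starts after J3 ends — done with J3.
J2 starts before J1 ends → J1 and J2 overlap.
J5 starts before J1 ends → J1 and J5 overlap.
J4 starts after J1 ends — done with J1.
J5 starts before J2 ends → J2 and J5 overlap.
J4 starts after J2 ends — done with J2.
J4 starts after J5 ends — done with J5.
J6 starts before J4 ends → J4 and J6 overlap.
J7 starts before J4 ends → J4 and J7 overlap.
J7 starts before J6 ends → J6 and J7 overlap.
Overlapping pairs: J1 & J2, J1 & J5, J2 & J5, J4 & J6, J4 & J7, J6 & J7 — 6 in total.

6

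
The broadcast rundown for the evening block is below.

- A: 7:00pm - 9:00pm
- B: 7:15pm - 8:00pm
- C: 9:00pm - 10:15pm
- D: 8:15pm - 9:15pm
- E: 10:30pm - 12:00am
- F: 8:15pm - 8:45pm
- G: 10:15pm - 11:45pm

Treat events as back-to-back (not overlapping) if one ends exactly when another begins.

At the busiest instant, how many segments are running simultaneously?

3

Sort all start/end points and keep a running count:
7:00pm start A → 1
7:15pm start B → 2
8:00pm end B → 1
8:15pm start D → 2
8:15pm start F → 3
8:45pm end F → 2
9:00pm end A → 1
9:00pm start C → 2
9:15pm end D → 1
10:15pm end C → 0
10:15pm start G → 1
10:30pm start E → 2
11:45pm end G → 1
12:00am end E → 0
Peak is 3, at 8:15pm (A, D, F).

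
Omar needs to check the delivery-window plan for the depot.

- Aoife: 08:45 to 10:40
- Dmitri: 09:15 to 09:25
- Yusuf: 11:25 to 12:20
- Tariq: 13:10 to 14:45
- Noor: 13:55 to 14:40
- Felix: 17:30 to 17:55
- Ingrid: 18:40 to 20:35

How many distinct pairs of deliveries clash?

Sorted by start: Aoife, Dmitri, Yusuf, Tariq, Noor, Felix, Ingrid.
Dmitri starts before Aoife ends → Aoife and Dmitri overlap.
Yusuf starts after Aoife ends — done with Aoife.
Yusuf starts after Dmitri ends — done with Dmitri.
Tariq starts after Yusuf ends — done with Yusuf.
Noor starts before Tariq ends → Tariq and Noor overlap.
Felix starts after Tariq ends — done with Tariq.
Felix starts after Noor ends — done with Noor.
Ingrid starts after Felix ends.
Overlapping pairs: Aoife & Dmitri, Noor & Tariq — 2 in total.

2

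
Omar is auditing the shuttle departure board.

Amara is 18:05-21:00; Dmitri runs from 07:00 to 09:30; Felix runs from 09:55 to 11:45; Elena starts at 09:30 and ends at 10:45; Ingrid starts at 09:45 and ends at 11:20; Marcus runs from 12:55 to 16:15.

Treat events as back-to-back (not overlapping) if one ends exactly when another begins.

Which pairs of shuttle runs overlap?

Two intervals overlap when each starts before the other ends.
Sorted by start: Dmitri, Elena, Ingrid, Felix, Marcus, Amara.
Elena starts exactly when Dmitri ends (back-to-back, no overlap), so Dmitri has no further overlaps.
Ingrid starts before Elena ends → Elena and Ingrid overlap.
Felix starts before Elena ends → Elena and Felix overlap.
Marcus starts after Elena ends, so Elena has no further overlaps.
Felix starts before Ingrid ends → Ingrid and Felix overlap.
Marcus starts after Ingrid ends, so Ingrid has no further overlaps.
Marcus starts after Felix ends, so Felix has no further overlaps.
Amara starts after Marcus ends.

Elena & Felix, Elena & Ingrid, Felix & Ingrid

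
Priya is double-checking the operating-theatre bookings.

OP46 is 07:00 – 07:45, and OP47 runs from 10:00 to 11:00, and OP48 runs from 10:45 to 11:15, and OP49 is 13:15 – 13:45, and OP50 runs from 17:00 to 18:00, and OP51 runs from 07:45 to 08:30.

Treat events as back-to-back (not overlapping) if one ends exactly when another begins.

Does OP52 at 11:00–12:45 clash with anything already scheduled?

OP46: ends 07:45 at or before OP52 starts 11:00 → clear.
OP51: ends 08:30 at or before OP52 starts 11:00 → clear.
OP47: ends 11:00 at or before OP52 starts 11:00 → clear.
OP48: starts 10:45 before OP52 ends 12:45, and ends 11:15 after OP52 starts 11:00 → overlap.
OP49: starts 13:15 at or after OP52 ends 12:45 → clear.
OP50: starts 17:00 at or after OP52 ends 12:45 → clear.
OP52 overlaps OP48.

Yes — it overlaps OP48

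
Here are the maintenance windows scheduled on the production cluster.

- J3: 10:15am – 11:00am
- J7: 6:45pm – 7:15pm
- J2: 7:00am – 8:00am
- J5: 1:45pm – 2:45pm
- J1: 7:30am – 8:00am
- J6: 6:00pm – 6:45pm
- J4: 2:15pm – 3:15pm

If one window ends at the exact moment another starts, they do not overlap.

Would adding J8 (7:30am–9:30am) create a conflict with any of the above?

Yes — it overlaps J1, J2

J2: starts 7:00am before J8 ends 9:30am, and ends 8:00am after J8 starts 7:30am → overlap.
J1: starts 7:30am before J8 ends 9:30am, and ends 8:00am after J8 starts 7:30am → overlap.
J3: starts 10:15am at or after J8 ends 9:30am → clear.
J5: starts 1:45pm at or after J8 ends 9:30am → clear.
J4: starts 2:15pm at or after J8 ends 9:30am → clear.
J6: starts 6:00pm at or after J8 ends 9:30am → clear.
J7: starts 6:45pm at or after J8 ends 9:30am → clear.
J8 overlaps J1, J2.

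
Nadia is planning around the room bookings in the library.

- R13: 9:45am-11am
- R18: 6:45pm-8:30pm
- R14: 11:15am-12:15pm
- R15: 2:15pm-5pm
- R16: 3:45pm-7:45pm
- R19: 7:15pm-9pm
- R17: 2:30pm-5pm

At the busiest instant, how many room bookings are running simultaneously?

Sweep the timeline, counting +1 at each start and −1 at each end (ends before starts at a tie):
9:45am start R13 → 1
11am end R13 → 0
11:15am start R14 → 1
12:15pm end R14 → 0
2:15pm start R15 → 1
2:30pm start R17 → 2
3:45pm start R16 → 3
5pm end R15 → 2
5pm end R17 → 1
6:45pm start R18 → 2
7:15pm start R19 → 3
7:45pm end R16 → 2
8:30pm end R18 → 1
9pm end R19 → 0
Peak is 3, at 3:45pm (R15, R16, R17).

3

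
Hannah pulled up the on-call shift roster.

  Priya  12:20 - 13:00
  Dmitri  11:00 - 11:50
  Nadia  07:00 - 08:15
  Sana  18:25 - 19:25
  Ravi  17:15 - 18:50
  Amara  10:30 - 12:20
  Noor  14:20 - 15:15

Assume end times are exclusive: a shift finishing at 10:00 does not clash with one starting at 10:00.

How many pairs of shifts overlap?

Two intervals overlap when each starts before the other ends.
Sorted by start: Nadia, Amara, Dmitri, Priya, Noor, Ravi, Sana.
Amara starts after Nadia ends; Nadia is clear from here.
Dmitri starts before Amara ends → Amara and Dmitri overlap.
Priya starts exactly when Amara ends (back-to-back, no overlap); Amara is clear from here.
Priya starts after Dmitri ends; Dmitri is clear from here.
Noor starts after Priya ends; Priya is clear from here.
Ravi starts after Noor ends; Noor is clear from here.
Sana starts before Ravi ends → Ravi and Sana overlap.
Overlapping pairs: Amara & Dmitri, Ravi & Sana — 2 in total.

2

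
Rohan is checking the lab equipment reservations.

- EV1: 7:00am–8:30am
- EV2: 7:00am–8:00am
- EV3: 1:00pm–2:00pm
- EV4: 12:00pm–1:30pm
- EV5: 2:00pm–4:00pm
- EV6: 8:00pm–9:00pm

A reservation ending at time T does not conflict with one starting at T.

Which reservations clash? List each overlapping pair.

EV1 & EV2, EV3 & EV4

Sorted by start: EV1, EV2, EV4, EV3, EV5, EV6.
EV2 starts before EV1 ends → EV1 and EV2 overlap.
EV4 starts after EV1 ends — done with EV1.
EV4 starts after EV2 ends — done with EV2.
EV3 starts before EV4 ends → EV4 and EV3 overlap.
EV5 starts after EV4 ends — done with EV4.
EV5 starts exactly when EV3 ends (back-to-back, no overlap) — done with EV3.
EV6 starts after EV5 ends.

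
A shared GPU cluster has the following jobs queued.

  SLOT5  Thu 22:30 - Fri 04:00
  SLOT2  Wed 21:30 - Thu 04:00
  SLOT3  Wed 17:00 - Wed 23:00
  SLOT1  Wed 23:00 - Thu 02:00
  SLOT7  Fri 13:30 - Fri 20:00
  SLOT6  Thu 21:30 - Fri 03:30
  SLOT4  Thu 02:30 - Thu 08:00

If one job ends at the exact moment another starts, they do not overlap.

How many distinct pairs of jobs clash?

4

Sorted by start: SLOT3, SLOT2, SLOT1, SLOT4, SLOT6, SLOT5, SLOT7.
SLOT2 starts before SLOT3 ends → SLOT3 and SLOT2 overlap.
SLOT1 starts exactly when SLOT3 ends (back-to-back, no overlap), so nothing later overlaps SLOT3 either.
SLOT1 starts before SLOT2 ends → SLOT2 and SLOT1 overlap.
SLOT4 starts before SLOT2 ends → SLOT2 and SLOT4 overlap.
SLOT6 starts after SLOT2 ends, so nothing later overlaps SLOT2 either.
SLOT4 starts after SLOT1 ends, so nothing later overlaps SLOT1 either.
SLOT6 starts after SLOT4 ends, so nothing later overlaps SLOT4 either.
SLOT5 starts before SLOT6 ends → SLOT6 and SLOT5 overlap.
SLOT7 starts after SLOT6 ends.
SLOT7 starts after SLOT5 ends.
Overlapping pairs: SLOT1 & SLOT2, SLOT2 & SLOT3, SLOT2 & SLOT4, SLOT5 & SLOT6 — 4 in total.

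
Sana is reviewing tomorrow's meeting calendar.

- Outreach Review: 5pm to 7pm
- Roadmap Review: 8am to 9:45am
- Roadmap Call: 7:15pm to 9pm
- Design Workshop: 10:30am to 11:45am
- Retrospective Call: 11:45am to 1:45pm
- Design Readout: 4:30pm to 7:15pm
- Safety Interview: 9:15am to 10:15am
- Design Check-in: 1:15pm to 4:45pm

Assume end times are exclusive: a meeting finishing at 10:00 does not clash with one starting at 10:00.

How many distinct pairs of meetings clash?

4

Sorted by start: Roadmap Review, Safety Interview, Design Workshop, Retrospective Call, Design Check-in, Design Readout, Outreach Review, Roadmap Call.
Safety Interview starts before Roadmap Review ends → Roadmap Review and Safety Interview overlap.
Design Workshop starts after Roadmap Review ends, so Roadmap Review has no further overlaps.
Design Workshop starts after Safety Interview ends, so Safety Interview has no further overlaps.
Retrospective Call starts exactly when Design Workshop ends (back-to-back, no overlap), so Design Workshop has no further overlaps.
Design Check-in starts before Retrospective Call ends → Retrospective Call and Design Check-in overlap.
Design Readout starts after Retrospective Call ends, so Retrospective Call has no further overlaps.
Design Readout starts before Design Check-in ends → Design Check-in and Design Readout overlap.
Outreach Review starts after Design Check-in ends, so Design Check-in has no further overlaps.
Outreach Review starts before Design Readout ends → Design Readout and Outreach Review overlap.
Roadmap Call starts exactly when Design Readout ends (back-to-back, no overlap).
Roadmap Call starts after Outreach Review ends.
Overlapping pairs: Design Check-in & Design Readout, Design Check-in & Retrospective Call, Design Readout & Outreach Review, Roadmap Review & Safety Interview — 4 in total.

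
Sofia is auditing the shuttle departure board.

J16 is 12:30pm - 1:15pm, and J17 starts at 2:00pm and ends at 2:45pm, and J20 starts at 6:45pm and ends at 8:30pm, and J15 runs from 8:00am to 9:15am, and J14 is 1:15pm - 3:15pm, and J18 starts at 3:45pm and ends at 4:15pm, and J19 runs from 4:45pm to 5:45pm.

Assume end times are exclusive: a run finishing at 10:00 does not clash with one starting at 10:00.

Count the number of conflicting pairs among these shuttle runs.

1

Sorted by start: J15, J16, J14, J17, J18, J19, J20.
J16 starts after J15 ends — done with J15.
J14 starts exactly when J16 ends (back-to-back, no overlap) — done with J16.
J17 starts before J14 ends → J14 and J17 overlap.
J18 starts after J14 ends — done with J14.
J18 starts after J17 ends — done with J17.
J19 starts after J18 ends — done with J18.
J20 starts after J19 ends.
Overlapping pairs: J14 & J17 — 1 in total.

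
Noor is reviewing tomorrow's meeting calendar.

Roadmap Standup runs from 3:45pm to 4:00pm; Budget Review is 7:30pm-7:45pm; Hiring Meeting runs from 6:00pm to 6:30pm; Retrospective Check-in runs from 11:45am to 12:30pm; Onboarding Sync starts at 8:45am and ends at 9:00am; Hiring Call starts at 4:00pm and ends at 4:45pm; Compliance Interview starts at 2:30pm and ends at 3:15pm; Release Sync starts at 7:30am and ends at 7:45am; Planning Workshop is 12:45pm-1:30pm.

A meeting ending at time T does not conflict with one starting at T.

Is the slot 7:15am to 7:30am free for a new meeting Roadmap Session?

Release Sync: starts 7:30am at or after Roadmap Session ends 7:30am → clear.
Onboarding Sync: starts 8:45am at or after Roadmap Session ends 7:30am → clear.
Retrospective Check-in: starts 11:45am at or after Roadmap Session ends 7:30am → clear.
Planning Workshop: starts 12:45pm at or after Roadmap Session ends 7:30am → clear.
Compliance Interview: starts 2:30pm at or after Roadmap Session ends 7:30am → clear.
Roadmap Standup: starts 3:45pm at or after Roadmap Session ends 7:30am → clear.
Hiring Call: starts 4:00pm at or after Roadmap Session ends 7:30am → clear.
Hiring Meeting: starts 6:00pm at or after Roadmap Session ends 7:30am → clear.
Budget Review: starts 7:30pm at or after Roadmap Session ends 7:30am → clear.

Yes — the slot is free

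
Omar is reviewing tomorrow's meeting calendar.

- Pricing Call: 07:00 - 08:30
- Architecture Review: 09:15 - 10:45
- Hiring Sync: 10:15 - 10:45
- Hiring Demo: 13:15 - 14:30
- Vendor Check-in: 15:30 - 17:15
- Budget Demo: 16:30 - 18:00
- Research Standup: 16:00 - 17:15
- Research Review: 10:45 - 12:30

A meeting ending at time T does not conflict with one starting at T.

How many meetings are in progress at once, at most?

3

Walk through starts and ends in time order (an end at T is processed before a start at T):
07:00 start Pricing Call → 1
08:30 end Pricing Call → 0
09:15 start Architecture Review → 1
10:15 start Hiring Sync → 2
10:45 end Architecture Review → 1
10:45 end Hiring Sync → 0
10:45 start Research Review → 1
12:30 end Research Review → 0
13:15 start Hiring Demo → 1
14:30 end Hiring Demo → 0
15:30 start Vendor Check-in → 1
16:00 start Research Standup → 2
16:30 start Budget Demo → 3
17:15 end Research Standup → 2
17:15 end Vendor Check-in → 1
18:00 end Budget Demo → 0
Peak is 3, at 16:30 (Budget Demo, Research Standup, Vendor Check-in).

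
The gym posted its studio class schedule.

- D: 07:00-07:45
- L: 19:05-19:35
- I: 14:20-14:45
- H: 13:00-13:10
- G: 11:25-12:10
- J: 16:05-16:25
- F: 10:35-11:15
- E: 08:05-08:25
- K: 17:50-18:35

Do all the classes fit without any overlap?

Yes

Two intervals overlap when each starts before the other ends.
Sorted by start: D, E, F, G, H, I, J, K, L.
E starts after D ends; D is clear from here.
F starts after E ends; E is clear from here.
G starts after F ends; F is clear from here.
H starts after G ends; G is clear from here.
I starts after H ends; H is clear from here.
J starts after I ends; I is clear from here.
K starts after J ends; J is clear from here.
L starts after K ends.
Every pair is clear; the schedule has no overlaps.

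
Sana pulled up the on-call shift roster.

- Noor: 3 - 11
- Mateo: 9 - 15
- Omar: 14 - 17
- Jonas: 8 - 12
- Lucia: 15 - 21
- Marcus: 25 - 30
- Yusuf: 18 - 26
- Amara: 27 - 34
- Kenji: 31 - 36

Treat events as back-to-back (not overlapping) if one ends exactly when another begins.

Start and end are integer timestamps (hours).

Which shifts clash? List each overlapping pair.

Sorted by start: Noor, Jonas, Mateo, Omar, Lucia, Yusuf, Marcus, Amara, Kenji.
Jonas starts before Noor ends → Noor and Jonas overlap.
Mateo starts before Noor ends → Noor and Mateo overlap.
Omar starts after Noor ends, so Noor has no further overlaps.
Mateo starts before Jonas ends → Jonas and Mateo overlap.
Omar starts after Jonas ends, so Jonas has no further overlaps.
Omar starts before Mateo ends → Mateo and Omar overlap.
Lucia starts exactly when Mateo ends (back-to-back, no overlap), so Mateo has no further overlaps.
Lucia starts before Omar ends → Omar and Lucia overlap.
Yusuf starts after Omar ends, so Omar has no further overlaps.
Yusuf starts before Lucia ends → Lucia and Yusuf overlap.
Marcus starts after Lucia ends, so Lucia has no further overlaps.
Marcus starts before Yusuf ends → Yusuf and Marcus overlap.
Amara starts after Yusuf ends, so Yusuf has no further overlaps.
Amara starts before Marcus ends → Marcus and Amara overlap.
Kenji starts after Marcus ends.
Kenji starts before Amara ends → Amara and Kenji overlap.

Amara & Kenji, Amara & Marcus, Jonas & Mateo, Jonas & Noor, Lucia & Omar, Lucia & Yusuf, Marcus & Yusuf, Mateo & Noor, Mateo & Omar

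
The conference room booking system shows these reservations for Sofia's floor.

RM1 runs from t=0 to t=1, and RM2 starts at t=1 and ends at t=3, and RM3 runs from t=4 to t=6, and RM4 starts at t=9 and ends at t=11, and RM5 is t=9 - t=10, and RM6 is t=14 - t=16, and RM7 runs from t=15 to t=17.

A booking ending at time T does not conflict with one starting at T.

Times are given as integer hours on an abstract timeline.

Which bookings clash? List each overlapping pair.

Sorted by start: RM1, RM2, RM3, RM4, RM5, RM6, RM7.
RM2 starts exactly when RM1 ends (back-to-back, no overlap); RM1 is clear from here.
RM3 starts after RM2 ends; RM2 is clear from here.
RM4 starts after RM3 ends; RM3 is clear from here.
RM5 starts before RM4 ends → RM4 and RM5 overlap.
RM6 starts after RM4 ends; RM4 is clear from here.
RM6 starts after RM5 ends; RM5 is clear from here.
RM7 starts before RM6 ends → RM6 and RM7 overlap.

RM4 & RM5, RM6 & RM7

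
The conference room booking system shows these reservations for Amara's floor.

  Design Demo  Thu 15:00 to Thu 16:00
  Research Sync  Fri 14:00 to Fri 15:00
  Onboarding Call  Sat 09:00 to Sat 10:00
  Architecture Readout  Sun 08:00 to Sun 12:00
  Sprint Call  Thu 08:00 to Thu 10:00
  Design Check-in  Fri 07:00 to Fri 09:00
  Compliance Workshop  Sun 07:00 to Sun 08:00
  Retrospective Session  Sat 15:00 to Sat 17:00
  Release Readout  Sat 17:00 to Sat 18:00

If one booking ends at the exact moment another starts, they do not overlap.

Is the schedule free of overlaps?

Yes

Sorted by start: Sprint Call, Design Demo, Design Check-in, Research Sync, Onboarding Call, Retrospective Session, Release Readout, Compliance Workshop, Architecture Readout.
Design Demo starts after Sprint Call ends; Sprint Call is clear from here.
Design Check-in starts after Design Demo ends; Design Demo is clear from here.
Research Sync starts after Design Check-in ends; Design Check-in is clear from here.
Onboarding Call starts after Research Sync ends; Research Sync is clear from here.
Retrospective Session starts after Onboarding Call ends; Onboarding Call is clear from here.
Release Readout starts exactly when Retrospective Session ends (back-to-back, no overlap); Retrospective Session is clear from here.
Compliance Workshop starts after Release Readout ends; Release Readout is clear from here.
Architecture Readout starts exactly when Compliance Workshop ends (back-to-back, no overlap).
Every pair is clear; the schedule has no overlaps.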